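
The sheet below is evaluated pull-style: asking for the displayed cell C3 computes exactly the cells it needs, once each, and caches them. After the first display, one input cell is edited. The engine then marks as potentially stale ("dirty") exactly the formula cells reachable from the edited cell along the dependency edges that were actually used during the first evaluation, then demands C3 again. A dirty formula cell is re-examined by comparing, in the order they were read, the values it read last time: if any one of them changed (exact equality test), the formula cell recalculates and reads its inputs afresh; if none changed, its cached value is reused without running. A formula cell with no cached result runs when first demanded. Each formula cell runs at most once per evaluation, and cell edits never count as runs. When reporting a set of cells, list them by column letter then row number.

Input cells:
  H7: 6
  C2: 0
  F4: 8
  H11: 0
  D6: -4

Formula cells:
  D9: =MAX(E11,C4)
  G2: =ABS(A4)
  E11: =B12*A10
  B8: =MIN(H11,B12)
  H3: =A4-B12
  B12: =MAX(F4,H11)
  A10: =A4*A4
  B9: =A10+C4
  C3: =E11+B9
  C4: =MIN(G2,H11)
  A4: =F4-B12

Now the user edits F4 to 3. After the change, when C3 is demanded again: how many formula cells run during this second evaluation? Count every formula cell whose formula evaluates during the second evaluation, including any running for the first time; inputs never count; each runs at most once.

3 formula cells run: A4, B12, E11.
Note where the cutoff bites: A10 is checked, finds nothing changed, and keeps its cache.

First demand of the output computes:
  B12 = MAX(8, 0) = 8
  A4 = 8 - 8 = 0
  A10 = 0 * 0 = 0
  E11 = 8 * 0 = 0
  G2 = ABS(0) = 0
  C4 = MIN(0, 0) = 0
  B9 = 0 + 0 = 0
  C3 = 0 + 0 = 0

After the edit, cleaning proceeds:
  B12: a read changed (F4 8->3) — executes, giving 3.
  A4: a read changed (F4 8->3; B12 8->3) — executes, giving 0 — identical to its old value.
  A10: dirty, but its reads are unchanged (A4 unchanged, A4 unchanged); cached 0 stands.
  E11: a read changed (B12 8->3) — executes, giving 0 — identical to its old value.
  G2: dirty, but its reads are unchanged (A4 unchanged); cached 0 stands.
  C4: dirty, but its reads are unchanged (G2 unchanged, H11 unchanged); cached 0 stands.
  B9: dirty, but its reads are unchanged (A10 unchanged, C4 unchanged); cached 0 stands.
  C3: dirty, but its reads are unchanged (E11 unchanged, B9 unchanged); cached 0 stands.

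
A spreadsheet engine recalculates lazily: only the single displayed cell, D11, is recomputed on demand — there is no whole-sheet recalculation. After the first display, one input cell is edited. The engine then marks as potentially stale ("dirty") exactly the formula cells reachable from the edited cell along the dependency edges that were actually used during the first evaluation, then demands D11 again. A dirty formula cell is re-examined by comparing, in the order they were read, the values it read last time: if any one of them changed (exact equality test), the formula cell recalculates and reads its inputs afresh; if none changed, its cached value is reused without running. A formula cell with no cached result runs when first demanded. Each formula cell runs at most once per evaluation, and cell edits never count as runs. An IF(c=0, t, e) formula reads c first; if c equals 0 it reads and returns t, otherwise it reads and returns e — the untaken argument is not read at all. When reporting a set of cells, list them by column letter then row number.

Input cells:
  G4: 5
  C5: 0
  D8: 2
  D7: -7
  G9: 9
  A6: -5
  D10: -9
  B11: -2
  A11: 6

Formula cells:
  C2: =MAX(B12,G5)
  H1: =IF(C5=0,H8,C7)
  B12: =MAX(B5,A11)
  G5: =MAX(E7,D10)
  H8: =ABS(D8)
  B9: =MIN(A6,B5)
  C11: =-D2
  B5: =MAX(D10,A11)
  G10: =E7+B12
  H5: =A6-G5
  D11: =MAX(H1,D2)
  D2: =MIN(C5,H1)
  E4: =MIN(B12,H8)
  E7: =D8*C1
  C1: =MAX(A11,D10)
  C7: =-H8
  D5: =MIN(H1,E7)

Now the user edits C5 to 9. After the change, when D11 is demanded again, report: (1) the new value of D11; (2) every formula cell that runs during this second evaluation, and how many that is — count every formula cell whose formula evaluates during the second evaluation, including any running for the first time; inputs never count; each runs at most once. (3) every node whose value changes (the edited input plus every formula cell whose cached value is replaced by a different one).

New value of D11: -2.
Formula cells that run: C7, D2, D11, H1 — 4 in total.
Values that change: C5, D2, D11, H1.
Key observation: a condition flipped, so demand reaches new nodes — C7 runs for the first time.

First evaluation (everything demanded from the output):
  H8 = ABS(2) = 2
  H1 = IF(C5=0: C5=0 -> then branch H8) = 2
  D2 = MIN(0, 2) = 0
  D11 = MAX(2, 0) = 2

Propagation after the edit:
  C7: demanded for the first time — runs, produces -2.
  H1: runs — C5 0->9; result -2.
  D2: runs — C5 0->9; H1 2->-2; result -2.
  D11: runs — H1 2->-2; D2 0->-2; result -2.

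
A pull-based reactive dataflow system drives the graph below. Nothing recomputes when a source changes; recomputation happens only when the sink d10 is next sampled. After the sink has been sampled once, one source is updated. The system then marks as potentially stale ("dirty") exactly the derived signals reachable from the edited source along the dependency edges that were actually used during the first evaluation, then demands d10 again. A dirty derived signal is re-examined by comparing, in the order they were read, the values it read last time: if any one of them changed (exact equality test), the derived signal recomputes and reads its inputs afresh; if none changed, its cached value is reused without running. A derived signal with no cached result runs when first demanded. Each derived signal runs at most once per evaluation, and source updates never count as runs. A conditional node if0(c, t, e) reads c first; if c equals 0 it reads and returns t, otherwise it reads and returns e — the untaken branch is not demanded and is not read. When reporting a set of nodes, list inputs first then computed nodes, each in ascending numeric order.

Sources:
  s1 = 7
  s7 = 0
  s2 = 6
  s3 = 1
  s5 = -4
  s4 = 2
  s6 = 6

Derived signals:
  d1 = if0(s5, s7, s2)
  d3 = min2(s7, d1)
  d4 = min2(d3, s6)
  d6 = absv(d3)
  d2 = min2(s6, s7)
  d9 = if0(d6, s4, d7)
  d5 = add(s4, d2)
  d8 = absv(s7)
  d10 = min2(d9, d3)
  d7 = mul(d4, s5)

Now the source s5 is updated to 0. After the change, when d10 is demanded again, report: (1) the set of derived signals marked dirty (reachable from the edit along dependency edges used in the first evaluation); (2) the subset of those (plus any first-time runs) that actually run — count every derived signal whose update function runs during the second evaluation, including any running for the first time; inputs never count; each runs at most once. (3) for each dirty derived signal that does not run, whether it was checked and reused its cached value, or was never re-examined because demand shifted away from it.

First evaluation (everything demanded from the output):
  d1 = if0(s5=-4 -> else branch s2) = 6
  d3 = min2(0, 6) = 0
  d6 = absv(0) = 0
  d9 = if0(d6=0 -> then branch s4) = 2
  d10 = min2(2, 0) = 0

Propagation after the edit:
  d1: runs — s5 -4->0; result 0.
  d3: runs — d1 6->0; result 0 (same value as before).
  d6: checked — values it read are unchanged (d3 unchanged); reused cached 0 without running.
  d9: checked — values it read are unchanged (d6 unchanged, s4 unchanged); reused cached 2 without running.
  d10: checked — values it read are unchanged (d9 unchanged, d3 unchanged); reused cached 0 without running.

Key observation: the change is absorbed at d3 — it re-runs but produces the same value, and the output's value is unchanged.

Marked dirty: d1, d3, d6, d9, d10.
Derived signals that run: d1, d3 — 2 in total.
Checked but reused from cache: d6, d9, d10.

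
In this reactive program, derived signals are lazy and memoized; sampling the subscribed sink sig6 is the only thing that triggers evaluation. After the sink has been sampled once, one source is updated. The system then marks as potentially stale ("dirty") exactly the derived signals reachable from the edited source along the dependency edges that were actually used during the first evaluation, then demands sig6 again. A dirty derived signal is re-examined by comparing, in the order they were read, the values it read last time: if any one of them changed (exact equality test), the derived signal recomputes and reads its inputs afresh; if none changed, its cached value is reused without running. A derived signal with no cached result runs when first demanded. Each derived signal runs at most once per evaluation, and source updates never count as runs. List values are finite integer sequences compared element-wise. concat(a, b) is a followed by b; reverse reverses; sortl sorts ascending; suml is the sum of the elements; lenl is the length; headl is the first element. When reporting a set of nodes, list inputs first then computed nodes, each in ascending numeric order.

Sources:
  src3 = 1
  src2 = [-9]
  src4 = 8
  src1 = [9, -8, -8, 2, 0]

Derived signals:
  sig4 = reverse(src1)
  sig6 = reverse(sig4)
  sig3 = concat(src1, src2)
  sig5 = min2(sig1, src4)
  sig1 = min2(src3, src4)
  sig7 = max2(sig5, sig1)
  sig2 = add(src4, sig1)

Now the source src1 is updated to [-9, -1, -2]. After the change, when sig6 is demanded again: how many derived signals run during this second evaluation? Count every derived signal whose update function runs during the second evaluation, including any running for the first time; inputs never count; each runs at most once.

First demand of the output computes:
  sig4 = reverse([9, -8, -8, 2, 0]) = [0, 2, -8, -8, 9]
  sig6 = reverse([0, 2, -8, -8, 9]) = [9, -8, -8, 2, 0]

After the edit, cleaning proceeds:
  sig4: a read changed (src1 [9, -8, -8, 2, 0]->[-9, -1, -2]) — executes, giving [-2, -1, -9].
  sig6: a read changed (sig4 [0, 2, -8, -8, 9]->[-2, -1, -9]) — executes, giving [-9, -1, -2].

2 derived signals run: sig4, sig6.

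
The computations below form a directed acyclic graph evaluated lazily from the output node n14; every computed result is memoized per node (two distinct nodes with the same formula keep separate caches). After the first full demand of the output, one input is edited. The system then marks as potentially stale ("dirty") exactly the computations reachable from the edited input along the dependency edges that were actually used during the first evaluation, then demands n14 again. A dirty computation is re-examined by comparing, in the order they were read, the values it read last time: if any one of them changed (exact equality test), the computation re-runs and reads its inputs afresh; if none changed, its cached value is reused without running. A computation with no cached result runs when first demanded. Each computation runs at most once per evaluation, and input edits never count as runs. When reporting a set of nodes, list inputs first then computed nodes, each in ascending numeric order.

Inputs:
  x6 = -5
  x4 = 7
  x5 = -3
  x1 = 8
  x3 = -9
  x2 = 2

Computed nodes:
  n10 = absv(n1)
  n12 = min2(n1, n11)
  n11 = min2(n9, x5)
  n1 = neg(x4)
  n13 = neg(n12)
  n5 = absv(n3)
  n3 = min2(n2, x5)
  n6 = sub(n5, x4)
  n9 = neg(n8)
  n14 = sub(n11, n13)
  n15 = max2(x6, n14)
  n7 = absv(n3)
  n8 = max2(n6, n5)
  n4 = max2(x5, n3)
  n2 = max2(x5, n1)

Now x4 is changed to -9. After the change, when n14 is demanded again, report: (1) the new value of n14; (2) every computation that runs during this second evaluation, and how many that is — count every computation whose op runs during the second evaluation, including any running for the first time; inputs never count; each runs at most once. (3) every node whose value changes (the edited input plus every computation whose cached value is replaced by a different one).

First demand of the output computes:
  n1 = neg(7) = -7
  n2 = max2(-3, -7) = -3
  n3 = min2(-3, -3) = -3
  n5 = absv(-3) = 3
  n6 = sub(3, 7) = -4
  n8 = max2(-4, 3) = 3
  n9 = neg(3) = -3
  n11 = min2(-3, -3) = -3
  n12 = min2(-7, -3) = -7
  n13 = neg(-7) = 7
  n14 = sub(-3, 7) = -10

After the edit, cleaning proceeds:
  n1: a read changed (x4 7->-9) — executes, giving 9.
  n2: a read changed (n1 -7->9) — executes, giving 9.
  n3: a read changed (n2 -3->9) — executes, giving -3 — identical to its old value.
  n5: dirty, but its reads are unchanged (n3 unchanged); cached 3 stands.
  n6: a read changed (x4 7->-9) — executes, giving 12.
  n8: a read changed (n6 -4->12) — executes, giving 12.
  n9: a read changed (n8 3->12) — executes, giving -12.
  n11: a read changed (n9 -3->-12) — executes, giving -12.
  n12: a read changed (n1 -7->9; n11 -3->-12) — executes, giving -12.
  n13: a read changed (n12 -7->-12) — executes, giving 12.
  n14: a read changed (n11 -3->-12; n13 7->12) — executes, giving -24.

Note where the cutoff bites: n5 is checked, finds nothing changed, and keeps its cache.

Demanding n14 again yields -24.
10 computations run: n1, n2, n3, n6, n8, n9, n11, n12, n13, n14.
The nodes whose values change: x4, n1, n2, n6, n8, n9, n11, n12, n13, n14.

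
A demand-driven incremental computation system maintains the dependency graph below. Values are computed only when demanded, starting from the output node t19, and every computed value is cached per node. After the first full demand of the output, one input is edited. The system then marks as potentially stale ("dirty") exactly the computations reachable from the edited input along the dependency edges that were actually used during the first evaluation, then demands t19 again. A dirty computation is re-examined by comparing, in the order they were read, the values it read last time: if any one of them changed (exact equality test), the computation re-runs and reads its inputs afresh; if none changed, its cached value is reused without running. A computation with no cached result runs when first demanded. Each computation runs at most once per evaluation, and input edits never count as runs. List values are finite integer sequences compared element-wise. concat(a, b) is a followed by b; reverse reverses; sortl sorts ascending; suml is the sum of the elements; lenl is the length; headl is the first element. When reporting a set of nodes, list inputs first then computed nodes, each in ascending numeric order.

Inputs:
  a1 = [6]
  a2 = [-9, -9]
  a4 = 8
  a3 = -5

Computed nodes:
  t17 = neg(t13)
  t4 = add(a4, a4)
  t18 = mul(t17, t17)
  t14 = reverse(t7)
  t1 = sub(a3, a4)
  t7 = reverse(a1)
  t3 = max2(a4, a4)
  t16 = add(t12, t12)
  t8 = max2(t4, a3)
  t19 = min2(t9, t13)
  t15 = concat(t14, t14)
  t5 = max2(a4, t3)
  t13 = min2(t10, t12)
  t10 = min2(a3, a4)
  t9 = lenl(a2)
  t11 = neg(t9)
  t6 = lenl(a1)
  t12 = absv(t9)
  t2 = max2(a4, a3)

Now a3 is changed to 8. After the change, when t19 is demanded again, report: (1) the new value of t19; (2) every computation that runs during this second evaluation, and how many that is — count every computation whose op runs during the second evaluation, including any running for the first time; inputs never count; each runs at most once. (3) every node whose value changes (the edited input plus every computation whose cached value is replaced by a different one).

New value of t19: 2.
Computations that run: t10, t13, t19 — 3 in total.
Values that change: a3, t10, t13, t19.

First evaluation (everything demanded from the output):
  t9 = lenl([-9, -9]) = 2
  t10 = min2(-5, 8) = -5
  t12 = absv(2) = 2
  t13 = min2(-5, 2) = -5
  t19 = min2(2, -5) = -5

Propagation after the edit:
  t10: runs — a3 -5->8; result 8.
  t13: runs — t10 -5->8; result 2.
  t19: runs — t13 -5->2; result 2.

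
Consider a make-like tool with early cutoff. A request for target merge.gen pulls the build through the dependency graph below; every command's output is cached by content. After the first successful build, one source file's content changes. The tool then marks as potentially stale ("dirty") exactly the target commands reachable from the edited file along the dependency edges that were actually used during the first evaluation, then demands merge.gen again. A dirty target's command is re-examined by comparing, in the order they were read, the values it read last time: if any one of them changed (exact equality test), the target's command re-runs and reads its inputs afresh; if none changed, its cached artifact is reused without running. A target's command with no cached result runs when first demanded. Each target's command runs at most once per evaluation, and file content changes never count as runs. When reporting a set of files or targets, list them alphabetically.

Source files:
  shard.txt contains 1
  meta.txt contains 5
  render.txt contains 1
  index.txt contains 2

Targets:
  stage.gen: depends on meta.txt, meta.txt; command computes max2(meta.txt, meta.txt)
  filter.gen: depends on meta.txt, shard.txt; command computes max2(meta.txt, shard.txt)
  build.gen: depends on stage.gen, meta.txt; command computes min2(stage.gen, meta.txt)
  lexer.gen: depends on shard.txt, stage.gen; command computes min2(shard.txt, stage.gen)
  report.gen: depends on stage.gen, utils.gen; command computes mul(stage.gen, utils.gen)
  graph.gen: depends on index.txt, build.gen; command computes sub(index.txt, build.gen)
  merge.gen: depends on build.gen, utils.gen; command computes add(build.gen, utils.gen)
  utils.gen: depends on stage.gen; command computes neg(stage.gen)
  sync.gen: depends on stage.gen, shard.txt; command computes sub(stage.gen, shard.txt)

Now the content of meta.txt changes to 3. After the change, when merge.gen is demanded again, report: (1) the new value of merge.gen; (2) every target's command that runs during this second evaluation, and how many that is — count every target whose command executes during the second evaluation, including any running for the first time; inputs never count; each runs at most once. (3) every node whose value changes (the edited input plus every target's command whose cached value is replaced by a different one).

First demand of the output computes:
  stage.gen = max2(5, 5) = 5
  build.gen = min2(5, 5) = 5
  utils.gen = neg(5) = -5
  merge.gen = add(5, -5) = 0

After the edit, cleaning proceeds:
  stage.gen: a read changed (meta.txt 5->3; meta.txt 5->3) — executes, giving 3.
  build.gen: a read changed (stage.gen 5->3; meta.txt 5->3) — executes, giving 3.
  utils.gen: a read changed (stage.gen 5->3) — executes, giving -3.
  merge.gen: a read changed (build.gen 5->3; utils.gen -5->-3) — executes, giving 0 — identical to its old value.

Demanding merge.gen again yields 0.
4 target commands run: build.gen, merge.gen, stage.gen, utils.gen.
The nodes whose values change: build.gen, meta.txt, stage.gen, utils.gen.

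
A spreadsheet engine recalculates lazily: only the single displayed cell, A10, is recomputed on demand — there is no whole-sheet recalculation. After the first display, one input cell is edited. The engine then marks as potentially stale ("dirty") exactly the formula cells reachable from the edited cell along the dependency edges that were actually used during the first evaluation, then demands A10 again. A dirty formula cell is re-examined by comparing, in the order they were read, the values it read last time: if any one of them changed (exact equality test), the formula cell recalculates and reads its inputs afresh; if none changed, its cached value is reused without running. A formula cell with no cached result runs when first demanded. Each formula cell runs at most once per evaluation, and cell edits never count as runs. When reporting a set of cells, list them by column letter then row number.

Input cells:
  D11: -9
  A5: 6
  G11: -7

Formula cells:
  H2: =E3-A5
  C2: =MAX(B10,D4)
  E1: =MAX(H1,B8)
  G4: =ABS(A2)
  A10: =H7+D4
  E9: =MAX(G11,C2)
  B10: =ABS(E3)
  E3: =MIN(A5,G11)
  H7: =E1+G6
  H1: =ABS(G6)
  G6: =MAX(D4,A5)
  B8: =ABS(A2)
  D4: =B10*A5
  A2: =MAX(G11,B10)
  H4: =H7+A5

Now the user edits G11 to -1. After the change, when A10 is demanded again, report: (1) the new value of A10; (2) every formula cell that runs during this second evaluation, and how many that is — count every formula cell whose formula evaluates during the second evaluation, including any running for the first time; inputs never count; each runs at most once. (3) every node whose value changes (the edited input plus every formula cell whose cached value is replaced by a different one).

New value of A10: 18.
Formula cells that run: A2, A10, B8, B10, D4, E1, E3, G6, H1, H7 — 10 in total.
Values that change: A2, A10, B8, B10, D4, E1, E3, G6, G11, H1, H7.

First evaluation (everything demanded from the output):
  E3 = MIN(6, -7) = -7
  B10 = ABS(-7) = 7
  A2 = MAX(-7, 7) = 7
  B8 = ABS(7) = 7
  D4 = 7 * 6 = 42
  G6 = MAX(42, 6) = 42
  H1 = ABS(42) = 42
  E1 = MAX(42, 7) = 42
  H7 = 42 + 42 = 84
  A10 = 84 + 42 = 126

Propagation after the edit:
  E3: runs — G11 -7->-1; result -1.
  B10: runs — E3 -7->-1; result 1.
  A2: runs — G11 -7->-1; B10 7->1; result 1.
  B8: runs — A2 7->1; result 1.
  D4: runs — B10 7->1; result 6.
  G6: runs — D4 42->6; result 6.
  H1: runs — G6 42->6; result 6.
  E1: runs — H1 42->6; B8 7->1; result 6.
  H7: runs — E1 42->6; G6 42->6; result 12.
  A10: runs — H7 84->12; D4 42->6; result 18.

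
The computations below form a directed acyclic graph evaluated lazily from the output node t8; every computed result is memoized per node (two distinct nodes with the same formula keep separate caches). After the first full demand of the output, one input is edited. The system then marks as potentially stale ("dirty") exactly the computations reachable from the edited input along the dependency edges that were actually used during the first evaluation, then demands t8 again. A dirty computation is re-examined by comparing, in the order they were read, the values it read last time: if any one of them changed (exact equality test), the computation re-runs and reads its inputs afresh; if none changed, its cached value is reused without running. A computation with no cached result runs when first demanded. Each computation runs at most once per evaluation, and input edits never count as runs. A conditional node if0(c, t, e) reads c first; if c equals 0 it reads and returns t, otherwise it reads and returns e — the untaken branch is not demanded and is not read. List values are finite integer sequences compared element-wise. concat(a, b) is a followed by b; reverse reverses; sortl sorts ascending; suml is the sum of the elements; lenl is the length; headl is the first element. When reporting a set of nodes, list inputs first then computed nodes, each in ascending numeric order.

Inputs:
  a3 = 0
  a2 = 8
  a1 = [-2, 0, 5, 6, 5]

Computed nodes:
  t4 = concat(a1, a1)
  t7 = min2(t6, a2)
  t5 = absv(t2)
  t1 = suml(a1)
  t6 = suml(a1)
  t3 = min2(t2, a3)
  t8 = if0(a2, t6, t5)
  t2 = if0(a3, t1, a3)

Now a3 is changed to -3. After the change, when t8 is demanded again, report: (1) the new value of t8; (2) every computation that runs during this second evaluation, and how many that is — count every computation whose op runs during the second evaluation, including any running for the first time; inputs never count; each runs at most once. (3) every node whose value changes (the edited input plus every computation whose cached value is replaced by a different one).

Demanding t8 again yields 3.
3 computations run: t2, t5, t8.
The nodes whose values change: a3, t2, t5, t8.

First demand of the output computes:
  t1 = suml([-2, 0, 5, 6, 5]) = 14
  t2 = if0(a3=0 -> then branch t1) = 14
  t5 = absv(14) = 14
  t8 = if0(a2=8 -> else branch t5) = 14

After the edit, cleaning proceeds:
  t2: a read changed (a3 0->-3) — executes, giving -3.
  t5: a read changed (t2 14->-3) — executes, giving 3.
  t8: a read changed (t5 14->3) — executes, giving 3.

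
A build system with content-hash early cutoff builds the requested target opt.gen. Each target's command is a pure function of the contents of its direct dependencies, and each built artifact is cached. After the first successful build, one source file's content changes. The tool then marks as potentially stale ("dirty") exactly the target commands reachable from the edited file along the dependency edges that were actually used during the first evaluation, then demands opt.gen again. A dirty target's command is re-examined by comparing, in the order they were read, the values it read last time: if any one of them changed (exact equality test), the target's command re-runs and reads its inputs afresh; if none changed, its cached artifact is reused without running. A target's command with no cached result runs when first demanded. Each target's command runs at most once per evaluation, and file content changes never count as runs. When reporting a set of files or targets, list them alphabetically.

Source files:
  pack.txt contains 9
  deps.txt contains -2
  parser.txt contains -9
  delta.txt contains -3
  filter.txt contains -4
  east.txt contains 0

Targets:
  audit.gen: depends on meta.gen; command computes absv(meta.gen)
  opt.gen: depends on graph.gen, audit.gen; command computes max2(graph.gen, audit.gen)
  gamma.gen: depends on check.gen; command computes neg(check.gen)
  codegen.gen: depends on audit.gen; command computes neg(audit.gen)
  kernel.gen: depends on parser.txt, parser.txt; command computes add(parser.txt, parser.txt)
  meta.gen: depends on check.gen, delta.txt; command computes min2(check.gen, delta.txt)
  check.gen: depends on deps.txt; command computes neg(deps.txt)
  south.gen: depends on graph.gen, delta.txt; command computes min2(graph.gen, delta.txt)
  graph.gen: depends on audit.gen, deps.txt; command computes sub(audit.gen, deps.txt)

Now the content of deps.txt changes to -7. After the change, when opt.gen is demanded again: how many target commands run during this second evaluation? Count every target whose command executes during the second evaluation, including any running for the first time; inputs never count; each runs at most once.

Target commands that run: check.gen, graph.gen, meta.gen, opt.gen — 4 in total.
Key observation: the cutoff stops propagation at audit.gen — its inputs' values are unchanged, so it reuses its cache.

First evaluation (everything demanded from the output):
  check.gen = neg(-2) = 2
  meta.gen = min2(2, -3) = -3
  audit.gen = absv(-3) = 3
  graph.gen = sub(3, -2) = 5
  opt.gen = max2(5, 3) = 5

Propagation after the edit:
  check.gen: runs — deps.txt -2->-7; result 7.
  meta.gen: runs — check.gen 2->7; result -3 (same value as before).
  audit.gen: checked — values it read are unchanged (meta.gen unchanged); reused cached 3 without running.
  graph.gen: runs — deps.txt -2->-7; result 10.
  opt.gen: runs — graph.gen 5->10; result 10.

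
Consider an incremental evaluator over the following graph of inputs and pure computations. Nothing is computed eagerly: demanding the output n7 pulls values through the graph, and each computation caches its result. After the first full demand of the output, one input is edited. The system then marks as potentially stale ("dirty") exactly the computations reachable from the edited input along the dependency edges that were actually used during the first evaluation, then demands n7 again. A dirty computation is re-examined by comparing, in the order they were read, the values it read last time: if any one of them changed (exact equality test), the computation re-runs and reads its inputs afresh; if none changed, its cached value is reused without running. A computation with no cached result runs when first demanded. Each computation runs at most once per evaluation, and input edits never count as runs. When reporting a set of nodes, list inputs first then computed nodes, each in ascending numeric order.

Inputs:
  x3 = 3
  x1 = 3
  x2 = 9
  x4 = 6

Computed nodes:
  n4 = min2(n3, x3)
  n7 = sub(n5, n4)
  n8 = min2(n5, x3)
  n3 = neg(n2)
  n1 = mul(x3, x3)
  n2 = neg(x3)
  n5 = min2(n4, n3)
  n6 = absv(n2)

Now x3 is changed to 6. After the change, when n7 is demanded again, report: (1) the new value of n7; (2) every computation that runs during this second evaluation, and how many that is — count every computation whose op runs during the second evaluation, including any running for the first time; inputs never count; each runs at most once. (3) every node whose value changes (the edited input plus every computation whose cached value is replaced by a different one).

n7 now evaluates to 0.
Run set: n2, n3, n4, n5, n7 (5 run).
Changed values: x3, n2, n3, n4, n5.

Initial pass — values computed on the first demand:
  n2 = neg(3) = -3
  n3 = neg(-3) = 3
  n4 = min2(3, 3) = 3
  n5 = min2(3, 3) = 3
  n7 = sub(3, 3) = 0

Second demand — change propagation:
  n2: re-runs because x3 3->6; new result -6.
  n3: re-runs because n2 -3->-6; new result 6.
  n4: re-runs because n3 3->6; x3 3->6; new result 6.
  n5: re-runs because n4 3->6; n3 3->6; new result 6.
  n7: re-runs because n5 3->6; n4 3->6; new result 0 (unchanged).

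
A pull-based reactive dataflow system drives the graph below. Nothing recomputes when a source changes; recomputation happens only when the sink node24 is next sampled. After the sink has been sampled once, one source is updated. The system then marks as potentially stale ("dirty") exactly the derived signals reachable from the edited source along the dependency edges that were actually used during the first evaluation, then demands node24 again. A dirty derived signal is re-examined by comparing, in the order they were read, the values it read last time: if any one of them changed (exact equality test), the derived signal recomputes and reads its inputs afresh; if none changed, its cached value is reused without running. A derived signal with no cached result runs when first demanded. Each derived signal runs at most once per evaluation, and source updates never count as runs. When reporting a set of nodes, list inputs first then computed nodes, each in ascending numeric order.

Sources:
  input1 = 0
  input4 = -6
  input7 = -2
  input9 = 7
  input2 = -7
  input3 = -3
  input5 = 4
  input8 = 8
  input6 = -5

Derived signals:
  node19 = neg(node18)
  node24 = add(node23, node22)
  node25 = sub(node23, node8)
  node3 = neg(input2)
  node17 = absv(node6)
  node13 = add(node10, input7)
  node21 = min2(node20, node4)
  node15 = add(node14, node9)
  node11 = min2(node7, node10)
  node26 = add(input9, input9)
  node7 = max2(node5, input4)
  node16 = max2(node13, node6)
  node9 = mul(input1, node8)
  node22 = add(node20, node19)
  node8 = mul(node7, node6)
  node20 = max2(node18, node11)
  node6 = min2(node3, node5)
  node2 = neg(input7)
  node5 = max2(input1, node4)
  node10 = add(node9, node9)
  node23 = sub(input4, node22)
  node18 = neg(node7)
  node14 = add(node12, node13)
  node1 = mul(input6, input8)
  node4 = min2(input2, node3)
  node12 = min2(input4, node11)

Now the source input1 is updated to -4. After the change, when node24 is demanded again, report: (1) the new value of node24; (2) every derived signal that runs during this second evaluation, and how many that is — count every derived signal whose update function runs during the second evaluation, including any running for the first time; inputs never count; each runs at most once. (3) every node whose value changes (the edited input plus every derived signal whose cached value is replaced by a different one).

First evaluation (everything demanded from the output):
  node3 = neg(-7) = 7
  node4 = min2(-7, 7) = -7
  node5 = max2(0, -7) = 0
  node6 = min2(7, 0) = 0
  node7 = max2(0, -6) = 0
  node8 = mul(0, 0) = 0
  node9 = mul(0, 0) = 0
  node10 = add(0, 0) = 0
  node11 = min2(0, 0) = 0
  node18 = neg(0) = 0
  node19 = neg(0) = 0
  node20 = max2(0, 0) = 0
  node22 = add(0, 0) = 0
  node23 = sub(-6, 0) = -6
  node24 = add(-6, 0) = -6

Propagation after the edit:
  node5: runs — input1 0->-4; result -4.
  node6: runs — node5 0->-4; result -4.
  node7: runs — node5 0->-4; result -4.
  node8: runs — node7 0->-4; node6 0->-4; result 16.
  node9: runs — input1 0->-4; node8 0->16; result -64.
  node10: runs — node9 0->-64; node9 0->-64; result -128.
  node11: runs — node7 0->-4; node10 0->-128; result -128.
  node18: runs — node7 0->-4; result 4.
  node19: runs — node18 0->4; result -4.
  node20: runs — node18 0->4; node11 0->-128; result 4.
  node22: runs — node20 0->4; node19 0->-4; result 0 (same value as before).
  node23: checked — values it read are unchanged (input4 unchanged, node22 unchanged); reused cached -6 without running.
  node24: checked — values it read are unchanged (node23 unchanged, node22 unchanged); reused cached -6 without running.

Key observation: the change is absorbed at node22 — it re-runs but produces the same value, and the output's value is unchanged.

New value of node24: -6.
Derived signals that run: node5, node6, node7, node8, node9, node10, node11, node18, node19, node20, node22 — 11 in total.
Values that change: input1, node5, node6, node7, node8, node9, node10, node11, node18, node19, node20.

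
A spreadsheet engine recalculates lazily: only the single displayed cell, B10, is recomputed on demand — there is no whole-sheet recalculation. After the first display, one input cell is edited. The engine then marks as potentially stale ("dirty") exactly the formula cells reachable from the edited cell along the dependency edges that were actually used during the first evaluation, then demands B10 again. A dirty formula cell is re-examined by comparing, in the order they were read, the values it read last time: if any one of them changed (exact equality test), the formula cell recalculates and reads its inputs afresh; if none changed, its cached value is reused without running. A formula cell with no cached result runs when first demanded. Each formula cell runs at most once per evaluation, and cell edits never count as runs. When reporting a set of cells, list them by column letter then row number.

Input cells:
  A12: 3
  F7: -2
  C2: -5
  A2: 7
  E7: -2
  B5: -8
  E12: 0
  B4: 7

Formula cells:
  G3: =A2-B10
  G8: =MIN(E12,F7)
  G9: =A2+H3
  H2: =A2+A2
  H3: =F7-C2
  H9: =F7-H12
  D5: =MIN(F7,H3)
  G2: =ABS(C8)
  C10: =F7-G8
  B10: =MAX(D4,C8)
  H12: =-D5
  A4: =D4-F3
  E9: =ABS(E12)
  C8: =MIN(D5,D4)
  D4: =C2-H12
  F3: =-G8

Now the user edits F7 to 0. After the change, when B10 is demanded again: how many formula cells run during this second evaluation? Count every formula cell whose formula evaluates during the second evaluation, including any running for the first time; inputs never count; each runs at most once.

First evaluation (everything demanded from the output):
  H3 = -2 - -5 = 3
  D5 = MIN(-2, 3) = -2
  H12 = -(-2) = 2
  D4 = -5 - 2 = -7
  C8 = MIN(-2, -7) = -7
  B10 = MAX(-7, -7) = -7

Propagation after the edit:
  H3: runs — F7 -2->0; result 5.
  D5: runs — F7 -2->0; H3 3->5; result 0.
  H12: runs — D5 -2->0; result 0.
  D4: runs — H12 2->0; result -5.
  C8: runs — D5 -2->0; D4 -7->-5; result -5.
  B10: runs — D4 -7->-5; C8 -7->-5; result -5.

Formula cells that run: B10, C8, D4, D5, H3, H12 — 6 in total.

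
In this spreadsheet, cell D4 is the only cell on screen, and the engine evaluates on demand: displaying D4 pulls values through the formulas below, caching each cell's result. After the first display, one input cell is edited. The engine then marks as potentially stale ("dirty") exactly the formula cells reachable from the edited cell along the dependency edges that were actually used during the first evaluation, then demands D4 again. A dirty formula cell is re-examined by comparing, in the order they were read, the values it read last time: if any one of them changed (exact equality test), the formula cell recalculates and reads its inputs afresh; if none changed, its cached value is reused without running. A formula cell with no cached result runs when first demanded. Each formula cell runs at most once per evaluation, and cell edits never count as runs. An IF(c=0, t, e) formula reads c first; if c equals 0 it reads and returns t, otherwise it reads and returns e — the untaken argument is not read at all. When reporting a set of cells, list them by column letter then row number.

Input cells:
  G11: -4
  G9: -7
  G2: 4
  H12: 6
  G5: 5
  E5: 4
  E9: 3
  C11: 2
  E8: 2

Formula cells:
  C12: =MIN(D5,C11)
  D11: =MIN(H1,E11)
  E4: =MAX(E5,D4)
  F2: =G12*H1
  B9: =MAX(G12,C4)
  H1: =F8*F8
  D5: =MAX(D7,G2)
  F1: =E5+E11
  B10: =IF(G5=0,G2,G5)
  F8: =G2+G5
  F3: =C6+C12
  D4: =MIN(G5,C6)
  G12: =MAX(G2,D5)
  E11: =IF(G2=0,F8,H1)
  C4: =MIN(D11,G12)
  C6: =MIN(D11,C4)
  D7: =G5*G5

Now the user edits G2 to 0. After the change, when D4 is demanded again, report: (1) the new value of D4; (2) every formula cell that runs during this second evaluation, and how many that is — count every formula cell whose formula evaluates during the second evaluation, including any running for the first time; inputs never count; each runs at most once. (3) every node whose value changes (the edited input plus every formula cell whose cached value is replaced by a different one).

Initial pass — values computed on the first demand:
  D7 = 5 * 5 = 25
  D5 = MAX(25, 4) = 25
  F8 = 4 + 5 = 9
  G12 = MAX(4, 25) = 25
  H1 = 9 * 9 = 81
  E11 = IF(G2=0: G2=4 -> else branch H1) = 81
  D11 = MIN(81, 81) = 81
  C4 = MIN(81, 25) = 25
  C6 = MIN(81, 25) = 25
  D4 = MIN(5, 25) = 5

Second demand — change propagation:
  D5: re-runs because G2 4->0; new result 25 (unchanged).
  F8: re-runs because G2 4->0; new result 5.
  G12: re-runs because G2 4->0; new result 25 (unchanged).
  H1: re-runs because F8 9->5; F8 9->5; new result 25.
  E11: re-runs because G2 4->0; H1 81->25; new result 5.
  D11: re-runs because H1 81->25; E11 81->5; new result 5.
  C4: re-runs because D11 81->5; new result 5.
  C6: re-runs because D11 81->5; C4 25->5; new result 5.
  D4: re-runs because C6 25->5; new result 5 (unchanged).

D4 now evaluates to 5.
Run set: C4, C6, D4, D5, D11, E11, F8, G12, H1 (9 run).
Changed values: C4, C6, D11, E11, F8, G2, H1.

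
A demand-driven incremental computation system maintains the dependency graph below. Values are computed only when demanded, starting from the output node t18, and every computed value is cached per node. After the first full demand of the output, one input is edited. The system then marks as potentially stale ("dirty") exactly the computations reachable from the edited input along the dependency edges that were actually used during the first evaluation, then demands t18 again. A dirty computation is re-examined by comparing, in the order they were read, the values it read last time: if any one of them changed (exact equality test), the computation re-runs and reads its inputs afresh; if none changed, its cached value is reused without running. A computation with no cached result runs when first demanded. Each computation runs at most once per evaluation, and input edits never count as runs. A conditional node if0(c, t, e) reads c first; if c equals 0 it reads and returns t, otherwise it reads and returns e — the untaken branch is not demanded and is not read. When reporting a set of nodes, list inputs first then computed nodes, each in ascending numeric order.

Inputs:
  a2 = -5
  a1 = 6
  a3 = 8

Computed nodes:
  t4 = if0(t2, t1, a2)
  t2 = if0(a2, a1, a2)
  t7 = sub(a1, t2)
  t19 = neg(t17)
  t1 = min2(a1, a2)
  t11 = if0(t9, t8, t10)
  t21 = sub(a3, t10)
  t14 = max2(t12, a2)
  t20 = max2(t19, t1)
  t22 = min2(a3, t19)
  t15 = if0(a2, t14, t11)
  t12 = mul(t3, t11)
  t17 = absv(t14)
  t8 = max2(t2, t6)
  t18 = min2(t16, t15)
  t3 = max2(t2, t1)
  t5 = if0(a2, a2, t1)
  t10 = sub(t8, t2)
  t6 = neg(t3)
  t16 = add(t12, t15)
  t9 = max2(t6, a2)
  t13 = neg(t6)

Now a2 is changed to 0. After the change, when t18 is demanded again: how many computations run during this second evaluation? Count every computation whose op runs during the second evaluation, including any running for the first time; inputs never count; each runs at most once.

First evaluation (everything demanded from the output):
  t1 = min2(6, -5) = -5
  t2 = if0(a2=-5 -> else branch a2) = -5
  t3 = max2(-5, -5) = -5
  t6 = neg(-5) = 5
  t8 = max2(-5, 5) = 5
  t9 = max2(5, -5) = 5
  t10 = sub(5, -5) = 10
  t11 = if0(t9=5 -> else branch t10) = 10
  t12 = mul(-5, 10) = -50
  t15 = if0(a2=-5 -> else branch t11) = 10
  t16 = add(-50, 10) = -40
  t18 = min2(-40, 10) = -40

Propagation after the edit:
  t1: runs — a2 -5->0; result 0.
  t2: runs — a2 -5->0; a2 -5->0; result 6.
  t3: runs — t2 -5->6; t1 -5->0; result 6.
  t6: runs — t3 -5->6; result -6.
  t8: runs — t2 -5->6; t6 5->-6; result 6.
  t9: runs — t6 5->-6; a2 -5->0; result 0.
  t10: marked dirty but never re-examined — demand shifted away from it.
  t11: runs — t9 5->0; result 6.
  t12: runs — t3 -5->6; t11 10->6; result 36.
  t14: demanded for the first time — runs, produces 36.
  t15: runs — a2 -5->0; t11 10->6; result 36.
  t16: runs — t12 -50->36; t15 10->36; result 72.
  t18: runs — t16 -40->72; t15 10->36; result 36.

Key observation: a condition flipped, so demand moved to the other branch — t10 is never re-examined.

Computations that run: t1, t2, t3, t6, t8, t9, t11, t12, t14, t15, t16, t18 — 12 in total.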